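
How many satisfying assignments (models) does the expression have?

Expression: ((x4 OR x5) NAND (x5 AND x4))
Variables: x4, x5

Satisfying assignments: (0,0), (0,1), (1,0)
Count: 3 out of 4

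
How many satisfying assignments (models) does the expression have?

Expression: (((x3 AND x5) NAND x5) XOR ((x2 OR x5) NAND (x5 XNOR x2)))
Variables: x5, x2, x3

Satisfying assignments: (1,0,1), (1,1,0)
Count: 2 out of 8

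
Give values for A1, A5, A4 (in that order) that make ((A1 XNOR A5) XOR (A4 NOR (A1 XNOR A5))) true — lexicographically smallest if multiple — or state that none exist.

A1=0, A5=0, A4=0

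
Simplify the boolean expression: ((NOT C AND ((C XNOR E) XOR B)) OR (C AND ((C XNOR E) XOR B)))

By distribution ((E AND v) OR (E AND NOT v) = E):
= ((C XNOR E) XOR B)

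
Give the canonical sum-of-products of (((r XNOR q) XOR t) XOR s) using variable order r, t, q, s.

Σm(0, 3, 5, 6, 9, 10, 12, 15) = (NOT r AND NOT t AND NOT q AND NOT s) OR (NOT r AND NOT t AND q AND s) OR (NOT r AND t AND NOT q AND s) OR (NOT r AND t AND q AND NOT s) OR (r AND NOT t AND NOT q AND s) OR (r AND NOT t AND q AND NOT s) OR (r AND t AND NOT q AND NOT s) OR (r AND t AND q AND s)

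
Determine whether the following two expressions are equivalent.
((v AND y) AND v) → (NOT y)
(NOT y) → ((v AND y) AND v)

No, Converse is not equivalent to original (counterexample: v=0, y=0)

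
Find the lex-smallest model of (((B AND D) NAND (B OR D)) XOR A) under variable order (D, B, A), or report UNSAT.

D=0, B=0, A=0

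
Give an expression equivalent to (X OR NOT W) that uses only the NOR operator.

((X NOR (W NOR W)) NOR (X NOR (W NOR W)))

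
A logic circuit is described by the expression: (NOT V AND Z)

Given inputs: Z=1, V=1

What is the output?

Substituting: (NOT 1 AND 1)
= 0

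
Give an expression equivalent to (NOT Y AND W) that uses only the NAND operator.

(((Y NAND Y) NAND W) NAND ((Y NAND Y) NAND W))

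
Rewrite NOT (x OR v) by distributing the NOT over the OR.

NOT x AND NOT v
De Morgan's: NOT(OR of terms) = AND of negations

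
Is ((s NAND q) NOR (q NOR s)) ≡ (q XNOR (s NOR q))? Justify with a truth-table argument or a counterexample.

No. Counterexample: with s=1, q=0, Expression 1 = 0 but Expression 2 = 1.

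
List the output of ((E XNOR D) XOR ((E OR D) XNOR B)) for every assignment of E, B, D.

E | B | D | Output
------------------
0 | 0 | 0 | 0
0 | 0 | 1 | 0
0 | 1 | 0 | 1
0 | 1 | 1 | 1
1 | 0 | 0 | 0
1 | 0 | 1 | 1
1 | 1 | 0 | 1
1 | 1 | 1 | 0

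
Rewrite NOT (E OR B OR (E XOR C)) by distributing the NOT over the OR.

NOT E AND NOT B AND NOT (E XOR C)
De Morgan's: NOT(OR of terms) = AND of negations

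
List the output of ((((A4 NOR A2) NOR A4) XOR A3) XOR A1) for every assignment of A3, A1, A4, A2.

A3 | A1 | A4 | A2 | Output
--------------------------
0 | 0 | 0 | 0 | 0
0 | 0 | 0 | 1 | 1
0 | 0 | 1 | 0 | 0
0 | 0 | 1 | 1 | 0
0 | 1 | 0 | 0 | 1
0 | 1 | 0 | 1 | 0
0 | 1 | 1 | 0 | 1
0 | 1 | 1 | 1 | 1
1 | 0 | 0 | 0 | 1
1 | 0 | 0 | 1 | 0
1 | 0 | 1 | 0 | 1
1 | 0 | 1 | 1 | 1
1 | 1 | 0 | 0 | 0
1 | 1 | 0 | 1 | 1
1 | 1 | 1 | 0 | 0
1 | 1 | 1 | 1 | 0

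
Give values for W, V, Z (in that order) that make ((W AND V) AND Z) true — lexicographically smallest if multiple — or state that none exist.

W=1, V=1, Z=1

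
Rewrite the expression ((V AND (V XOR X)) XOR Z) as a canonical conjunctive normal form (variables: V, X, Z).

(V OR X OR Z) AND (V OR NOT X OR Z) AND (NOT V OR X OR NOT Z) AND (NOT V OR NOT X OR Z)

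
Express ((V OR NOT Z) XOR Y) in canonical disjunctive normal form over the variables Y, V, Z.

(NOT Y AND NOT V AND NOT Z) OR (NOT Y AND V AND NOT Z) OR (NOT Y AND V AND Z) OR (Y AND NOT V AND Z)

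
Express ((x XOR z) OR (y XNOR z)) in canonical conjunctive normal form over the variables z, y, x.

(z OR NOT y OR x) AND (NOT z OR y OR NOT x)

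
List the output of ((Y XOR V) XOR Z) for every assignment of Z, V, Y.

Z | V | Y | Output
------------------
0 | 0 | 0 | 0
0 | 0 | 1 | 1
0 | 1 | 0 | 1
0 | 1 | 1 | 0
1 | 0 | 0 | 1
1 | 0 | 1 | 0
1 | 1 | 0 | 0
1 | 1 | 1 | 1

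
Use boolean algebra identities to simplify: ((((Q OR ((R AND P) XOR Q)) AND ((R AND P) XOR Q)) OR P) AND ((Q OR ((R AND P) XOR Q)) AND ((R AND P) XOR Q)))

By absorption (E AND (E OR v) = E) then absorption (E AND (E OR v) = E):
= ((R AND P) XOR Q)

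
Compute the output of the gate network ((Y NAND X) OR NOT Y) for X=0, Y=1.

Substituting: ((1 NAND 0) OR NOT 1)
= 1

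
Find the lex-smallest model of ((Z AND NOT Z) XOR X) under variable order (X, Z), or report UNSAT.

X=1, Z=0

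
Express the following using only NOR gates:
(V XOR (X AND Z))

((((V NOR ((X NOR X) NOR (Z NOR Z))) NOR (V NOR ((X NOR X) NOR (Z NOR Z)))) NOR ((V NOR ((X NOR X) NOR (Z NOR Z))) NOR (V NOR ((X NOR X) NOR (Z NOR Z))))) NOR ((((V NOR V) NOR (((X NOR X) NOR (Z NOR Z)) NOR ((X NOR X) NOR (Z NOR Z)))) NOR ((V NOR V) NOR (((X NOR X) NOR (Z NOR Z)) NOR ((X NOR X) NOR (Z NOR Z))))) NOR (((V NOR V) NOR (((X NOR X) NOR (Z NOR Z)) NOR ((X NOR X) NOR (Z NOR Z)))) NOR ((V NOR V) NOR (((X NOR X) NOR (Z NOR Z)) NOR ((X NOR X) NOR (Z NOR Z)))))))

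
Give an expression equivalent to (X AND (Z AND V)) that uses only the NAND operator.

((X NAND ((Z NAND V) NAND (Z NAND V))) NAND (X NAND ((Z NAND V) NAND (Z NAND V))))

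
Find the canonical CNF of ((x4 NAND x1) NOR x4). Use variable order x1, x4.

(x1 OR x4) AND (x1 OR NOT x4) AND (NOT x1 OR x4) AND (NOT x1 OR NOT x4)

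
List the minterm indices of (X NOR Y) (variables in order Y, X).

Σm(0) = (NOT Y AND NOT X)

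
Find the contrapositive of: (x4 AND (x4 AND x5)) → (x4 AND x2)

Contrapositive: NOT (x4 AND x2) → NOT (x4 AND (x4 AND x5))
Note: A statement and its contrapositive are logically equivalent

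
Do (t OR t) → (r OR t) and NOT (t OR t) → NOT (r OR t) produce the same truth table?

No, Inverse is not equivalent to original (counterexample: r=1, t=0)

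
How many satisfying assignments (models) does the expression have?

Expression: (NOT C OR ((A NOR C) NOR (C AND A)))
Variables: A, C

Satisfying assignments: (0,0), (0,1), (1,0)
Count: 3 out of 4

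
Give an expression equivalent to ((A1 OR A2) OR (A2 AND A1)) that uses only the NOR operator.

((((A1 NOR A2) NOR (A1 NOR A2)) NOR ((A2 NOR A2) NOR (A1 NOR A1))) NOR (((A1 NOR A2) NOR (A1 NOR A2)) NOR ((A2 NOR A2) NOR (A1 NOR A1))))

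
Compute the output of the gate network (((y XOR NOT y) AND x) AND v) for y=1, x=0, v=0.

Substituting: (((1 XOR NOT 1) AND 0) AND 0)
= 0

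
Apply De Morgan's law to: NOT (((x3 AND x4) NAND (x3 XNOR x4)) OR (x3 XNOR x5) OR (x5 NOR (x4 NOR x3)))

NOT ((x3 AND x4) NAND (x3 XNOR x4)) AND NOT (x3 XNOR x5) AND NOT (x5 NOR (x4 NOR x3))
De Morgan's: NOT(OR of terms) = AND of negations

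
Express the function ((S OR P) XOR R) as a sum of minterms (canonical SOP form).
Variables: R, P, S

Σm(1, 2, 3, 4) = (NOT R AND NOT P AND S) OR (NOT R AND P AND NOT S) OR (NOT R AND P AND S) OR (R AND NOT P AND NOT S)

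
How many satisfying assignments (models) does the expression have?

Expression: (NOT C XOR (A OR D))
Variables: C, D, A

Satisfying assignments: (0,0,0), (1,0,1), (1,1,0), (1,1,1)
Count: 4 out of 8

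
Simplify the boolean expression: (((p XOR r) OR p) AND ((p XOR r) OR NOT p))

By distribution ((E OR v) AND (E OR NOT v) = E):
= (p XOR r)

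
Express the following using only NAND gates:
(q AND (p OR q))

((q NAND ((p NAND p) NAND (q NAND q))) NAND (q NAND ((p NAND p) NAND (q NAND q))))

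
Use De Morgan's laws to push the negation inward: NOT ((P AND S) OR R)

NOT (P AND S) AND NOT R
De Morgan's: NOT(OR of terms) = AND of negations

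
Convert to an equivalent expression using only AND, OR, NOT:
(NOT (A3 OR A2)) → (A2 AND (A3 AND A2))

(A3 OR A2) OR (A2 AND (A3 AND A2))
(Implication elimination: A → B = NOT A OR B)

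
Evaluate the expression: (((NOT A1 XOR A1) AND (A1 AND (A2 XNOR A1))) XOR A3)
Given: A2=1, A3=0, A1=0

Substituting: (((NOT 0 XOR 0) AND (0 AND (1 XNOR 0))) XOR 0)
= 0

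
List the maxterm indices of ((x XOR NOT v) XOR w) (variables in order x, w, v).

ΠM(1, 2, 4, 7) = (x OR w OR NOT v) AND (x OR NOT w OR v) AND (NOT x OR w OR v) AND (NOT x OR NOT w OR NOT v)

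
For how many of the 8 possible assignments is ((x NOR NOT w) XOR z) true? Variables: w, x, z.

Satisfying assignments: (0,0,1), (0,1,1), (1,0,0), (1,1,1)
Count: 4 out of 8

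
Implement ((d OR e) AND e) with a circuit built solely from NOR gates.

((((d NOR e) NOR (d NOR e)) NOR ((d NOR e) NOR (d NOR e))) NOR (e NOR e))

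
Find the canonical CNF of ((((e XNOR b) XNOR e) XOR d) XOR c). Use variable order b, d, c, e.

(b OR d OR c OR e) AND (b OR d OR c OR NOT e) AND (b OR NOT d OR NOT c OR e) AND (b OR NOT d OR NOT c OR NOT e) AND (NOT b OR d OR NOT c OR e) AND (NOT b OR d OR NOT c OR NOT e) AND (NOT b OR NOT d OR c OR e) AND (NOT b OR NOT d OR c OR NOT e)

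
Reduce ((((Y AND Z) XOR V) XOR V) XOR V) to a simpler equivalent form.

By XOR self-cancellation ((E XOR v) XOR v = E):
= ((Y AND Z) XOR V)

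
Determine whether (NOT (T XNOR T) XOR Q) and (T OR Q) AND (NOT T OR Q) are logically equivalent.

Yes, they are equivalent — the two output columns agree on all 4 assignments:
T | Q | Expression 1 | Expression 2
-----------------------------------
0 | 0 | 0 | 0
0 | 1 | 1 | 1
1 | 0 | 0 | 0
1 | 1 | 1 | 1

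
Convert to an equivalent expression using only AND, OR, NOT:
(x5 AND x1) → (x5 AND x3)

NOT (x5 AND x1) OR (x5 AND x3)
(Implication elimination: A → B = NOT A OR B)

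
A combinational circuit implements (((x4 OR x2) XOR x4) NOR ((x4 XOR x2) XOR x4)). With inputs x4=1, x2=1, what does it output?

Substituting: (((1 OR 1) XOR 1) NOR ((1 XOR 1) XOR 1))
= 0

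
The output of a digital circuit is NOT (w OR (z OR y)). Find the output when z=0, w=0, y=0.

Substituting: NOT (0 OR (0 OR 0))
= 1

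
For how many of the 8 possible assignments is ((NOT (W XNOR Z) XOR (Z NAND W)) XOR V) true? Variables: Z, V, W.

Satisfying assignments: (0,0,0), (0,1,1), (1,1,0), (1,1,1)
Count: 4 out of 8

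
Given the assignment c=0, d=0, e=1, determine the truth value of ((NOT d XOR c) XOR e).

Substituting: ((NOT 0 XOR 0) XOR 1)
= 0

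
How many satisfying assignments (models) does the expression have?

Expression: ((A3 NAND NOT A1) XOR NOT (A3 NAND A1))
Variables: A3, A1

Satisfying assignments: (0,0), (0,1)
Count: 2 out of 4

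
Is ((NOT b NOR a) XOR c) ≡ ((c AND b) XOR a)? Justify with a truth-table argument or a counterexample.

No. Counterexample: with a=0, b=0, c=1, Expression 1 = 1 but Expression 2 = 0.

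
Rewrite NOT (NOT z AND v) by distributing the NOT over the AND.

z OR NOT v
De Morgan's: NOT(AND of terms) = OR of negations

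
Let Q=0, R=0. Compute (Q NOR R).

Substituting: (0 NOR 0)
= 1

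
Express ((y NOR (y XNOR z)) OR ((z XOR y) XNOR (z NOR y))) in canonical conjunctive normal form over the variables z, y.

(z OR y) AND (z OR NOT y)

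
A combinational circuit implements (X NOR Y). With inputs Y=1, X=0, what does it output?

Substituting: (0 NOR 1)
= 0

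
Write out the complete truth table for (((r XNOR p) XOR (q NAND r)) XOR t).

r | q | p | t | Output
----------------------
0 | 0 | 0 | 0 | 0
0 | 0 | 0 | 1 | 1
0 | 0 | 1 | 0 | 1
0 | 0 | 1 | 1 | 0
0 | 1 | 0 | 0 | 0
0 | 1 | 0 | 1 | 1
0 | 1 | 1 | 0 | 1
0 | 1 | 1 | 1 | 0
1 | 0 | 0 | 0 | 1
1 | 0 | 0 | 1 | 0
1 | 0 | 1 | 0 | 0
1 | 0 | 1 | 1 | 1
1 | 1 | 0 | 0 | 0
1 | 1 | 0 | 1 | 1
1 | 1 | 1 | 0 | 1
1 | 1 | 1 | 1 | 0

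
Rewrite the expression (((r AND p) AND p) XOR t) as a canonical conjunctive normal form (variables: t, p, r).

(t OR p OR r) AND (t OR p OR NOT r) AND (t OR NOT p OR r) AND (NOT t OR NOT p OR NOT r)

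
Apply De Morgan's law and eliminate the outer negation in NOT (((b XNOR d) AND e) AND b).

NOT ((b XNOR d) AND e) OR NOT b
De Morgan's: NOT(AND of terms) = OR of negations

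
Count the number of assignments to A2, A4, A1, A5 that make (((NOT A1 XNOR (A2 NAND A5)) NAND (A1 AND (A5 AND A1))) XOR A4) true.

Satisfying assignments: (0,0,0,0), (0,0,0,1), (0,0,1,0), (0,0,1,1), (1,0,0,0), (1,0,0,1), (1,0,1,0), (1,1,1,1)
Count: 8 out of 16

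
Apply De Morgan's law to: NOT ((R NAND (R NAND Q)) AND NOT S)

NOT (R NAND (R NAND Q)) OR S
De Morgan's: NOT(AND of terms) = OR of negations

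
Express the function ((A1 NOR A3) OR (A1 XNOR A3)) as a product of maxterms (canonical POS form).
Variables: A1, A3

ΠM(1, 2) = (A1 OR NOT A3) AND (NOT A1 OR A3)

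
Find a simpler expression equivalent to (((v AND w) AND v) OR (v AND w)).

By absorption (E OR (E AND v) = E):
= (v AND w)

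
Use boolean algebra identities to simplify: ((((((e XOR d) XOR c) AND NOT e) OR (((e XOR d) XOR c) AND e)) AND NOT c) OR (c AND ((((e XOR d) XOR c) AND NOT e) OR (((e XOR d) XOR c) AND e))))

By distribution ((E AND v) OR (E AND NOT v) = E) then distribution ((E AND v) OR (E AND NOT v) = E):
= ((e XOR d) XOR c)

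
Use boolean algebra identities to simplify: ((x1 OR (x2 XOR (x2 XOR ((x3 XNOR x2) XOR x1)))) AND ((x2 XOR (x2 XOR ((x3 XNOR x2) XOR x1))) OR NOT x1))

By distribution ((E OR v) AND (E OR NOT v) = E) then XOR self-cancellation ((E XOR v) XOR v = E):
= ((x3 XNOR x2) XOR x1)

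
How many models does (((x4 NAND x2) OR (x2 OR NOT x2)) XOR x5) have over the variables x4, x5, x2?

Satisfying assignments: (0,0,0), (0,0,1), (1,0,0), (1,0,1)
Count: 4 out of 8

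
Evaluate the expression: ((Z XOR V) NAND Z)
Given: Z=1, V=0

Substituting: ((1 XOR 0) NAND 1)
= 0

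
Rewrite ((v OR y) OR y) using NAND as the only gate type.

((((v NAND v) NAND (y NAND y)) NAND ((v NAND v) NAND (y NAND y))) NAND (y NAND y))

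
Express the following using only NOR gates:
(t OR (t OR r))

((t NOR ((t NOR r) NOR (t NOR r))) NOR (t NOR ((t NOR r) NOR (t NOR r))))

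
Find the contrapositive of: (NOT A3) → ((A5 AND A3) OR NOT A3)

Contrapositive: NOT ((A5 AND A3) OR NOT A3) → A3
Note: A statement and its contrapositive are logically equivalent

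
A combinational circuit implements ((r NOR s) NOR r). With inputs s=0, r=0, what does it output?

Substituting: ((0 NOR 0) NOR 0)
= 0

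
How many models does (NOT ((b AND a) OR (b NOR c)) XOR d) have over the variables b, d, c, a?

Satisfying assignments: (0,0,1,0), (0,0,1,1), (0,1,0,0), (0,1,0,1), (1,0,0,0), (1,0,1,0), (1,1,0,1), (1,1,1,1)
Count: 8 out of 16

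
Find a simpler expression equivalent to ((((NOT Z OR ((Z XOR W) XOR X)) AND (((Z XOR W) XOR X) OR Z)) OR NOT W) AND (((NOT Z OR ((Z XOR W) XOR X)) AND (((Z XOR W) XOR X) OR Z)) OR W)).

By distribution ((E OR v) AND (E OR NOT v) = E) then distribution ((E OR v) AND (E OR NOT v) = E):
= ((Z XOR W) XOR X)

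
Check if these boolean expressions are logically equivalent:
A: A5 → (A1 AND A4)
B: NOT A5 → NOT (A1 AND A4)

No, Inverse is not equivalent to original (counterexample: A5=0, A1=1, A4=1)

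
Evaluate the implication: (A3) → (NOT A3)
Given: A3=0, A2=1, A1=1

Antecedent (A3) = 0; consequent (NOT A3) = 1.
0 → 1 = 1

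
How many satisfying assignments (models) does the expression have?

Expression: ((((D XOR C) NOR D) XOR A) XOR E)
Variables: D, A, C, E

Satisfying assignments: (0,0,0,0), (0,0,1,1), (0,1,0,1), (0,1,1,0), (1,0,0,1), (1,0,1,1), (1,1,0,0), (1,1,1,0)
Count: 8 out of 16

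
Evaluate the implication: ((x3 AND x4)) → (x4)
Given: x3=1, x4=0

Antecedent ((x3 AND x4)) = 0; consequent (x4) = 0.
0 → 0 = 1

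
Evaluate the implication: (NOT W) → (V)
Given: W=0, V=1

Antecedent (NOT W) = 1; consequent (V) = 1.
1 → 1 = 1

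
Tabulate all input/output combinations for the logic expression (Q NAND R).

R | Q | Output
--------------
0 | 0 | 1
0 | 1 | 1
1 | 0 | 1
1 | 1 | 0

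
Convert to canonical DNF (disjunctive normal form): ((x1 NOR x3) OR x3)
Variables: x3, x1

(NOT x3 AND NOT x1) OR (x3 AND NOT x1) OR (x3 AND x1)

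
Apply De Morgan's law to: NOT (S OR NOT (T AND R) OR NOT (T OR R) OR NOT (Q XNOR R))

NOT S AND (T AND R) AND (T OR R) AND (Q XNOR R)
De Morgan's: NOT(OR of terms) = AND of negations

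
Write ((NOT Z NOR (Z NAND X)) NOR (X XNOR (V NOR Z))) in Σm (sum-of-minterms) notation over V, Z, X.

Σm(0, 5) = (NOT V AND NOT Z AND NOT X) OR (V AND NOT Z AND X)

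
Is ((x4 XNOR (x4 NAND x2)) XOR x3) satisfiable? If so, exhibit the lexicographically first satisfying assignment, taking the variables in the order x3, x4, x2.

x3=0, x4=1, x2=0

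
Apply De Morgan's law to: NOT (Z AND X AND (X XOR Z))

NOT Z OR NOT X OR NOT (X XOR Z)
De Morgan's: NOT(AND of terms) = OR of negations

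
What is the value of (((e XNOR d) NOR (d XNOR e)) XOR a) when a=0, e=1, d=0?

Substituting: (((1 XNOR 0) NOR (0 XNOR 1)) XOR 0)
= 1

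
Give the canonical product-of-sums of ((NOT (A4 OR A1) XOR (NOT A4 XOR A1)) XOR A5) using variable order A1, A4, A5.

ΠM(0, 2, 4, 7) = (A1 OR A4 OR A5) AND (A1 OR NOT A4 OR A5) AND (NOT A1 OR A4 OR A5) AND (NOT A1 OR NOT A4 OR NOT A5)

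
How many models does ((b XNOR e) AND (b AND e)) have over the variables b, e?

Satisfying assignments: (1,1)
Count: 1 out of 4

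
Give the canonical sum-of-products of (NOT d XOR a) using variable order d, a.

Σm(0, 3) = (NOT d AND NOT a) OR (d AND a)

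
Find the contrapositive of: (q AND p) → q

Contrapositive: NOT q → NOT (q AND p)
Note: A statement and its contrapositive are logically equivalent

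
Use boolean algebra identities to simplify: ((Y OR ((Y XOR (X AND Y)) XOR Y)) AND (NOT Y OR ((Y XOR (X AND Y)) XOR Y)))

By distribution ((E OR v) AND (E OR NOT v) = E) then XOR self-cancellation ((E XOR v) XOR v = E):
= (X AND Y)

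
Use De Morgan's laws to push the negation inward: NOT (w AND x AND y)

NOT w OR NOT x OR NOT y
De Morgan's: NOT(AND of terms) = OR of negations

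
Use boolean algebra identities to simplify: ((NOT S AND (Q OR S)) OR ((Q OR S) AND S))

By distribution ((E AND v) OR (E AND NOT v) = E):
= (Q OR S)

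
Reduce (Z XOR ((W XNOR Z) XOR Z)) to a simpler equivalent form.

By XOR self-cancellation ((E XOR v) XOR v = E):
= (W XNOR Z)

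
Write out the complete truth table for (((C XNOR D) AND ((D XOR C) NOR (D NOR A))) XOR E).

A | D | E | C | Output
----------------------
0 | 0 | 0 | 0 | 0
0 | 0 | 0 | 1 | 0
0 | 0 | 1 | 0 | 1
0 | 0 | 1 | 1 | 1
0 | 1 | 0 | 0 | 0
0 | 1 | 0 | 1 | 1
0 | 1 | 1 | 0 | 1
0 | 1 | 1 | 1 | 0
1 | 0 | 0 | 0 | 1
1 | 0 | 0 | 1 | 0
1 | 0 | 1 | 0 | 0
1 | 0 | 1 | 1 | 1
1 | 1 | 0 | 0 | 0
1 | 1 | 0 | 1 | 1
1 | 1 | 1 | 0 | 1
1 | 1 | 1 | 1 | 0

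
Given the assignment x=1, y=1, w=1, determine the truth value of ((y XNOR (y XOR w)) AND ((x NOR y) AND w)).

Substituting: ((1 XNOR (1 XOR 1)) AND ((1 NOR 1) AND 1))
= 0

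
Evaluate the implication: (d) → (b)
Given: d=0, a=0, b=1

Antecedent (d) = 0; consequent (b) = 1.
0 → 1 = 1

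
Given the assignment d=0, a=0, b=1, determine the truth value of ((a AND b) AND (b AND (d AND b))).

Substituting: ((0 AND 1) AND (1 AND (0 AND 1)))
= 0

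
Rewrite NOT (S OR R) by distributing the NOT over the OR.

NOT S AND NOT R
De Morgan's: NOT(OR of terms) = AND of negations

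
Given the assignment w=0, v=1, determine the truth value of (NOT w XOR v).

Substituting: (NOT 0 XOR 1)
= 0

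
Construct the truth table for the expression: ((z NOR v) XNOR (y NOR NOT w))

y | z | w | v | Output
----------------------
0 | 0 | 0 | 0 | 0
0 | 0 | 0 | 1 | 1
0 | 0 | 1 | 0 | 1
0 | 0 | 1 | 1 | 0
0 | 1 | 0 | 0 | 1
0 | 1 | 0 | 1 | 1
0 | 1 | 1 | 0 | 0
0 | 1 | 1 | 1 | 0
1 | 0 | 0 | 0 | 0
1 | 0 | 0 | 1 | 1
1 | 0 | 1 | 0 | 0
1 | 0 | 1 | 1 | 1
1 | 1 | 0 | 0 | 1
1 | 1 | 0 | 1 | 1
1 | 1 | 1 | 0 | 1
1 | 1 | 1 | 1 | 1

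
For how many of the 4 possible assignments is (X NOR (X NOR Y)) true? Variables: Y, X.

Satisfying assignments: (1,0)
Count: 1 out of 4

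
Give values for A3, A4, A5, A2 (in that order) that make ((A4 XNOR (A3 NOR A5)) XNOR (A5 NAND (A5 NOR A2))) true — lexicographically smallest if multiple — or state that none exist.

A3=0, A4=0, A5=1, A2=0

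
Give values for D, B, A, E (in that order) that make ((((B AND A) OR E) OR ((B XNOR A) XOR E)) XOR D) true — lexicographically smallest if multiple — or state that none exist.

D=0, B=0, A=0, E=0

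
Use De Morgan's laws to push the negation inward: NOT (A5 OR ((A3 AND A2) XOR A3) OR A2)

NOT A5 AND NOT ((A3 AND A2) XOR A3) AND NOT A2
De Morgan's: NOT(OR of terms) = AND of negations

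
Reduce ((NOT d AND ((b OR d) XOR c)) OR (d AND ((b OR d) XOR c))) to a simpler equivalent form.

By distribution ((E AND v) OR (E AND NOT v) = E):
= ((b OR d) XOR c)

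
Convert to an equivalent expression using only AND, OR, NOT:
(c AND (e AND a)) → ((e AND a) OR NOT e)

NOT (c AND (e AND a)) OR ((e AND a) OR NOT e)
(Implication elimination: A → B = NOT A OR B)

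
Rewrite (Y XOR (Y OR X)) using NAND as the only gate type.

((Y NAND (Y NAND ((Y NAND Y) NAND (X NAND X)))) NAND (((Y NAND Y) NAND (X NAND X)) NAND (Y NAND ((Y NAND Y) NAND (X NAND X)))))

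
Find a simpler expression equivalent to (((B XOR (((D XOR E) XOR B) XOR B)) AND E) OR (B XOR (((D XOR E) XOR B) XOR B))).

By absorption (E OR (E AND v) = E) then XOR self-cancellation ((E XOR v) XOR v = E):
= ((D XOR E) XOR B)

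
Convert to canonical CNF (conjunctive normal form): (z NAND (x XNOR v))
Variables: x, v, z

(x OR v OR NOT z) AND (NOT x OR NOT v OR NOT z)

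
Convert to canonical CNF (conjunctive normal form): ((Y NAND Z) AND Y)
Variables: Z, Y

(Z OR Y) AND (NOT Z OR Y) AND (NOT Z OR NOT Y)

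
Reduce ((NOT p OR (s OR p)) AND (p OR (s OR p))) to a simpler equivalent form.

By distribution ((E OR v) AND (E OR NOT v) = E):
= (s OR p)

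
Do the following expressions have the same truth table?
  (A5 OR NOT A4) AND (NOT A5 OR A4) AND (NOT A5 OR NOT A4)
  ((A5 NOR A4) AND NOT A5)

Yes, they are equivalent — the two output columns agree on all 4 assignments:
A5 | A4 | Expression 1 | Expression 2
-------------------------------------
0 | 0 | 1 | 1
0 | 1 | 0 | 0
1 | 0 | 0 | 0
1 | 1 | 0 | 0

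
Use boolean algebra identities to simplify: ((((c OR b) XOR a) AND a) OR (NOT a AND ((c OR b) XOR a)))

By distribution ((E AND v) OR (E AND NOT v) = E):
= ((c OR b) XOR a)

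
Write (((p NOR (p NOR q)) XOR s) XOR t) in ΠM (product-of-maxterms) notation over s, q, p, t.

ΠM(0, 2, 5, 6, 9, 11, 12, 15) = (s OR q OR p OR t) AND (s OR q OR NOT p OR t) AND (s OR NOT q OR p OR NOT t) AND (s OR NOT q OR NOT p OR t) AND (NOT s OR q OR p OR NOT t) AND (NOT s OR q OR NOT p OR NOT t) AND (NOT s OR NOT q OR p OR t) AND (NOT s OR NOT q OR NOT p OR NOT t)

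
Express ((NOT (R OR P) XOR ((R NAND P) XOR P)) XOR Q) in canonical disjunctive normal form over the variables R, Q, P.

(NOT R AND Q AND NOT P) OR (NOT R AND Q AND P) OR (R AND NOT Q AND NOT P) OR (R AND NOT Q AND P)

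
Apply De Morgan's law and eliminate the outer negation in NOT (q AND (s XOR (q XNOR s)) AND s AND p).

NOT q OR NOT (s XOR (q XNOR s)) OR NOT s OR NOT p
De Morgan's: NOT(AND of terms) = OR of negations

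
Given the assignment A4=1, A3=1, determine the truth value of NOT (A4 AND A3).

Substituting: NOT (1 AND 1)
= 0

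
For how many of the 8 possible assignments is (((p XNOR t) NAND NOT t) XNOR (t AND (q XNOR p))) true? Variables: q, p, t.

Satisfying assignments: (0,0,0), (0,0,1), (1,0,0), (1,1,1)
Count: 4 out of 8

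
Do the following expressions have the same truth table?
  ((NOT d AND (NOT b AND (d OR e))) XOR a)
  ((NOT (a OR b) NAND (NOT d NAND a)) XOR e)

No. Counterexample: with d=0, e=0, a=0, b=1, Expression 1 = 0 but Expression 2 = 1.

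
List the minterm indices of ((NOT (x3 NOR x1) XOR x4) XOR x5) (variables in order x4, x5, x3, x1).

Σm(1, 2, 3, 4, 8, 13, 14, 15) = (NOT x4 AND NOT x5 AND NOT x3 AND x1) OR (NOT x4 AND NOT x5 AND x3 AND NOT x1) OR (NOT x4 AND NOT x5 AND x3 AND x1) OR (NOT x4 AND x5 AND NOT x3 AND NOT x1) OR (x4 AND NOT x5 AND NOT x3 AND NOT x1) OR (x4 AND x5 AND NOT x3 AND x1) OR (x4 AND x5 AND x3 AND NOT x1) OR (x4 AND x5 AND x3 AND x1)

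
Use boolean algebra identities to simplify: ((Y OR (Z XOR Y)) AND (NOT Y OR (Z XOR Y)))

By distribution ((E OR v) AND (E OR NOT v) = E):
= (Z XOR Y)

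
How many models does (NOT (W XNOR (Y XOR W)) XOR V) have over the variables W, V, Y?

Satisfying assignments: (0,0,1), (0,1,0), (1,0,1), (1,1,0)
Count: 4 out of 8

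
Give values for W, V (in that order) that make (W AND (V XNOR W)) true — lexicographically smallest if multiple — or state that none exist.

W=1, V=1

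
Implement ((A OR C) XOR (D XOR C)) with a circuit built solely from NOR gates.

((((((A NOR C) NOR (A NOR C)) NOR ((((D NOR C) NOR (D NOR C)) NOR ((D NOR C) NOR (D NOR C))) NOR ((((D NOR D) NOR (C NOR C)) NOR ((D NOR D) NOR (C NOR C))) NOR (((D NOR D) NOR (C NOR C)) NOR ((D NOR D) NOR (C NOR C)))))) NOR (((A NOR C) NOR (A NOR C)) NOR ((((D NOR C) NOR (D NOR C)) NOR ((D NOR C) NOR (D NOR C))) NOR ((((D NOR D) NOR (C NOR C)) NOR ((D NOR D) NOR (C NOR C))) NOR (((D NOR D) NOR (C NOR C)) NOR ((D NOR D) NOR (C NOR C))))))) NOR ((((A NOR C) NOR (A NOR C)) NOR ((((D NOR C) NOR (D NOR C)) NOR ((D NOR C) NOR (D NOR C))) NOR ((((D NOR D) NOR (C NOR C)) NOR ((D NOR D) NOR (C NOR C))) NOR (((D NOR D) NOR (C NOR C)) NOR ((D NOR D) NOR (C NOR C)))))) NOR (((A NOR C) NOR (A NOR C)) NOR ((((D NOR C) NOR (D NOR C)) NOR ((D NOR C) NOR (D NOR C))) NOR ((((D NOR D) NOR (C NOR C)) NOR ((D NOR D) NOR (C NOR C))) NOR (((D NOR D) NOR (C NOR C)) NOR ((D NOR D) NOR (C NOR C)))))))) NOR ((((((A NOR C) NOR (A NOR C)) NOR ((A NOR C) NOR (A NOR C))) NOR (((((D NOR C) NOR (D NOR C)) NOR ((D NOR C) NOR (D NOR C))) NOR ((((D NOR D) NOR (C NOR C)) NOR ((D NOR D) NOR (C NOR C))) NOR (((D NOR D) NOR (C NOR C)) NOR ((D NOR D) NOR (C NOR C))))) NOR ((((D NOR C) NOR (D NOR C)) NOR ((D NOR C) NOR (D NOR C))) NOR ((((D NOR D) NOR (C NOR C)) NOR ((D NOR D) NOR (C NOR C))) NOR (((D NOR D) NOR (C NOR C)) NOR ((D NOR D) NOR (C NOR C))))))) NOR ((((A NOR C) NOR (A NOR C)) NOR ((A NOR C) NOR (A NOR C))) NOR (((((D NOR C) NOR (D NOR C)) NOR ((D NOR C) NOR (D NOR C))) NOR ((((D NOR D) NOR (C NOR C)) NOR ((D NOR D) NOR (C NOR C))) NOR (((D NOR D) NOR (C NOR C)) NOR ((D NOR D) NOR (C NOR C))))) NOR ((((D NOR C) NOR (D NOR C)) NOR ((D NOR C) NOR (D NOR C))) NOR ((((D NOR D) NOR (C NOR C)) NOR ((D NOR D) NOR (C NOR C))) NOR (((D NOR D) NOR (C NOR C)) NOR ((D NOR D) NOR (C NOR C)))))))) NOR (((((A NOR C) NOR (A NOR C)) NOR ((A NOR C) NOR (A NOR C))) NOR (((((D NOR C) NOR (D NOR C)) NOR ((D NOR C) NOR (D NOR C))) NOR ((((D NOR D) NOR (C NOR C)) NOR ((D NOR D) NOR (C NOR C))) NOR (((D NOR D) NOR (C NOR C)) NOR ((D NOR D) NOR (C NOR C))))) NOR ((((D NOR C) NOR (D NOR C)) NOR ((D NOR C) NOR (D NOR C))) NOR ((((D NOR D) NOR (C NOR C)) NOR ((D NOR D) NOR (C NOR C))) NOR (((D NOR D) NOR (C NOR C)) NOR ((D NOR D) NOR (C NOR C))))))) NOR ((((A NOR C) NOR (A NOR C)) NOR ((A NOR C) NOR (A NOR C))) NOR (((((D NOR C) NOR (D NOR C)) NOR ((D NOR C) NOR (D NOR C))) NOR ((((D NOR D) NOR (C NOR C)) NOR ((D NOR D) NOR (C NOR C))) NOR (((D NOR D) NOR (C NOR C)) NOR ((D NOR D) NOR (C NOR C))))) NOR ((((D NOR C) NOR (D NOR C)) NOR ((D NOR C) NOR (D NOR C))) NOR ((((D NOR D) NOR (C NOR C)) NOR ((D NOR D) NOR (C NOR C))) NOR (((D NOR D) NOR (C NOR C)) NOR ((D NOR D) NOR (C NOR C))))))))))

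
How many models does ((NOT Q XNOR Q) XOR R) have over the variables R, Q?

Satisfying assignments: (1,0), (1,1)
Count: 2 out of 4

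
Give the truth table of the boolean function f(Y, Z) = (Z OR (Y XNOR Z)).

Y | Z | Output
--------------
0 | 0 | 1
0 | 1 | 1
1 | 0 | 0
1 | 1 | 1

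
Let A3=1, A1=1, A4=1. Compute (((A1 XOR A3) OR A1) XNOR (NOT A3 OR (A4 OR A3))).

Substituting: (((1 XOR 1) OR 1) XNOR (NOT 1 OR (1 OR 1)))
= 1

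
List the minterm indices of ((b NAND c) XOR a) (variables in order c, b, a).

Σm(0, 2, 4, 7) = (NOT c AND NOT b AND NOT a) OR (NOT c AND b AND NOT a) OR (c AND NOT b AND NOT a) OR (c AND b AND a)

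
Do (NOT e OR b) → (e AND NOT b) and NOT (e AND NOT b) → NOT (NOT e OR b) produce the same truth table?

Yes, Contrapositive is always equivalent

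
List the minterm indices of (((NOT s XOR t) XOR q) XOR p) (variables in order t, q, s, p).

Σm(0, 3, 5, 6, 9, 10, 12, 15) = (NOT t AND NOT q AND NOT s AND NOT p) OR (NOT t AND NOT q AND s AND p) OR (NOT t AND q AND NOT s AND p) OR (NOT t AND q AND s AND NOT p) OR (t AND NOT q AND NOT s AND p) OR (t AND NOT q AND s AND NOT p) OR (t AND q AND NOT s AND NOT p) OR (t AND q AND s AND p)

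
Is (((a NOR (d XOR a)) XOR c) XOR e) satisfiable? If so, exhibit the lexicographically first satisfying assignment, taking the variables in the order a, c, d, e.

a=0, c=0, d=0, e=0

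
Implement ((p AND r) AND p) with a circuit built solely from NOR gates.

((((p NOR p) NOR (r NOR r)) NOR ((p NOR p) NOR (r NOR r))) NOR (p NOR p))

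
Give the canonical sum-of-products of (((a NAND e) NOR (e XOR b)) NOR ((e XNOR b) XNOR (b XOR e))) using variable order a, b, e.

Σm(0, 1, 2, 3, 4, 5, 6) = (NOT a AND NOT b AND NOT e) OR (NOT a AND NOT b AND e) OR (NOT a AND b AND NOT e) OR (NOT a AND b AND e) OR (a AND NOT b AND NOT e) OR (a AND NOT b AND e) OR (a AND b AND NOT e)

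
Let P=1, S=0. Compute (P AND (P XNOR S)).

Substituting: (1 AND (1 XNOR 0))
= 0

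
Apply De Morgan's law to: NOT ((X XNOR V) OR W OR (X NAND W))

NOT (X XNOR V) AND NOT W AND NOT (X NAND W)
De Morgan's: NOT(OR of terms) = AND of negations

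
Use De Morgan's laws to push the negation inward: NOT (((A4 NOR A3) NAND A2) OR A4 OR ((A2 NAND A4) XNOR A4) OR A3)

NOT ((A4 NOR A3) NAND A2) AND NOT A4 AND NOT ((A2 NAND A4) XNOR A4) AND NOT A3
De Morgan's: NOT(OR of terms) = AND of negations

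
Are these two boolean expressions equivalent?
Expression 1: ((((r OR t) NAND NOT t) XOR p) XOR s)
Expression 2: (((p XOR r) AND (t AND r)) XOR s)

No. Counterexample: with p=0, s=0, r=0, t=0, Expression 1 = 1 but Expression 2 = 0.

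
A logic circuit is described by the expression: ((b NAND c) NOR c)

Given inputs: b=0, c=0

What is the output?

Substituting: ((0 NAND 0) NOR 0)
= 0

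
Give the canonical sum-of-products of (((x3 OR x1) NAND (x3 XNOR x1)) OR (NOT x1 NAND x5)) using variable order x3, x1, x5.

Σm(0, 1, 2, 3, 4, 5, 6, 7) = (NOT x3 AND NOT x1 AND NOT x5) OR (NOT x3 AND NOT x1 AND x5) OR (NOT x3 AND x1 AND NOT x5) OR (NOT x3 AND x1 AND x5) OR (x3 AND NOT x1 AND NOT x5) OR (x3 AND NOT x1 AND x5) OR (x3 AND x1 AND NOT x5) OR (x3 AND x1 AND x5)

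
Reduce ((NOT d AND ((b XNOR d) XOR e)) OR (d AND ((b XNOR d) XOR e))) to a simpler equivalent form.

By distribution ((E AND v) OR (E AND NOT v) = E):
= ((b XNOR d) XOR e)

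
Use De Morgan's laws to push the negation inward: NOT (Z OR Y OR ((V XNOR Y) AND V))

NOT Z AND NOT Y AND NOT ((V XNOR Y) AND V)
De Morgan's: NOT(OR of terms) = AND of negations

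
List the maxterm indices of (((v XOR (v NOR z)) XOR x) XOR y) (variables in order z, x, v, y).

ΠM(1, 3, 4, 6, 8, 11, 13, 14) = (z OR x OR v OR NOT y) AND (z OR x OR NOT v OR NOT y) AND (z OR NOT x OR v OR y) AND (z OR NOT x OR NOT v OR y) AND (NOT z OR x OR v OR y) AND (NOT z OR x OR NOT v OR NOT y) AND (NOT z OR NOT x OR v OR NOT y) AND (NOT z OR NOT x OR NOT v OR y)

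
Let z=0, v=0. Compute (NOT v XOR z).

Substituting: (NOT 0 XOR 0)
= 1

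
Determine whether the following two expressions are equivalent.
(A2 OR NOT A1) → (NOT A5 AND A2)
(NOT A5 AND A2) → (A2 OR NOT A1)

No, Converse is not equivalent to original (counterexample: A1=0, A2=0, A5=0)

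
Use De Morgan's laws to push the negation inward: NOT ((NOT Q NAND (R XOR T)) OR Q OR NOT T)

NOT (NOT Q NAND (R XOR T)) AND NOT Q AND T
De Morgan's: NOT(OR of terms) = AND of negations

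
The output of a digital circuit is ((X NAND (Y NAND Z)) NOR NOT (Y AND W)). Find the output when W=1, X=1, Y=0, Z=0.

Substituting: ((1 NAND (0 NAND 0)) NOR NOT (0 AND 1))
= 0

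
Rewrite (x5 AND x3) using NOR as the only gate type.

((x5 NOR x5) NOR (x3 NOR x3))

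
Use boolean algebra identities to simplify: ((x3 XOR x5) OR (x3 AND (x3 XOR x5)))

By absorption (E OR (E AND v) = E):
= (x3 XOR x5)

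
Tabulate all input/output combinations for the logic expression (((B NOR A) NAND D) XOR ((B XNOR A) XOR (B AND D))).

D | A | B | Output
------------------
0 | 0 | 0 | 0
0 | 0 | 1 | 1
0 | 1 | 0 | 1
0 | 1 | 1 | 0
1 | 0 | 0 | 1
1 | 0 | 1 | 0
1 | 1 | 0 | 1
1 | 1 | 1 | 1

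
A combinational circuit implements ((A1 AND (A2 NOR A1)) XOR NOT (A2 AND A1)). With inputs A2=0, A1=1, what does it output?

Substituting: ((1 AND (0 NOR 1)) XOR NOT (0 AND 1))
= 1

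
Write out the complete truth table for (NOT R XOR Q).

R | Q | Output
--------------
0 | 0 | 1
0 | 1 | 0
1 | 0 | 0
1 | 1 | 1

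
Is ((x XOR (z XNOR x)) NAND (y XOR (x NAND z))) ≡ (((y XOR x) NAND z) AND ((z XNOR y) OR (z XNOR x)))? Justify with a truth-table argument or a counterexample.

No. Counterexample: with y=0, z=0, x=0, Expression 1 = 0 but Expression 2 = 1.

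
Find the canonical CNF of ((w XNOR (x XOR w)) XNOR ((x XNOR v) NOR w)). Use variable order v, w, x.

(v OR w OR x) AND (v OR w OR NOT x) AND (v OR NOT w OR x) AND (NOT v OR NOT w OR x)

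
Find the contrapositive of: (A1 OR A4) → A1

Contrapositive: NOT A1 → NOT (A1 OR A4)
Note: A statement and its contrapositive are logically equivalent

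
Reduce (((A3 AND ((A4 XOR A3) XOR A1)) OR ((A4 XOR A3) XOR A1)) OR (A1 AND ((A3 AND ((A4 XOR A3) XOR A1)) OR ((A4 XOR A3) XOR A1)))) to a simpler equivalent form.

By absorption (E OR (E AND v) = E) then absorption (E OR (E AND v) = E):
= ((A4 XOR A3) XOR A1)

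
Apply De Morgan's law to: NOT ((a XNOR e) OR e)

NOT (a XNOR e) AND NOT e
De Morgan's: NOT(OR of terms) = AND of negations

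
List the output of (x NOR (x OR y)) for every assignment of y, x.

y | x | Output
--------------
0 | 0 | 1
0 | 1 | 0
1 | 0 | 0
1 | 1 | 0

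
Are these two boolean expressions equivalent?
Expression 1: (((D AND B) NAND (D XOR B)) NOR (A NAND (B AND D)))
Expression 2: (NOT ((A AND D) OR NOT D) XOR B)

No. Counterexample: with B=0, A=0, D=1, Expression 1 = 0 but Expression 2 = 1.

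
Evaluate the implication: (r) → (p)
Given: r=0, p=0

Antecedent (r) = 0; consequent (p) = 0.
0 → 0 = 1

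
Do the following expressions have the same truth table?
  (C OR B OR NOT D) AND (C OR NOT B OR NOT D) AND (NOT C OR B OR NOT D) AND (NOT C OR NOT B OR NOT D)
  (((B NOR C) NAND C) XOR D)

Yes, they are equivalent — the two output columns agree on all 8 assignments:
C | B | D | Expression 1 | Expression 2
---------------------------------------
0 | 0 | 0 | 1 | 1
0 | 0 | 1 | 0 | 0
0 | 1 | 0 | 1 | 1
0 | 1 | 1 | 0 | 0
1 | 0 | 0 | 1 | 1
1 | 0 | 1 | 0 | 0
1 | 1 | 0 | 1 | 1
1 | 1 | 1 | 0 | 0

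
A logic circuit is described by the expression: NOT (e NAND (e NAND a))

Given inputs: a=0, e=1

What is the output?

Substituting: NOT (1 NAND (1 NAND 0))
= 1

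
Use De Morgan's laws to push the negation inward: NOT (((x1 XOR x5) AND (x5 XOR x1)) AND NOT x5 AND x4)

NOT ((x1 XOR x5) AND (x5 XOR x1)) OR x5 OR NOT x4
De Morgan's: NOT(AND of terms) = OR of negations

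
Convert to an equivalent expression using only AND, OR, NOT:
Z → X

NOT Z OR X
(Implication elimination: A → B = NOT A OR B)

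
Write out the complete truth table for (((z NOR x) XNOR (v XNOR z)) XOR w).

x | z | v | w | Output
----------------------
0 | 0 | 0 | 0 | 1
0 | 0 | 0 | 1 | 0
0 | 0 | 1 | 0 | 0
0 | 0 | 1 | 1 | 1
0 | 1 | 0 | 0 | 1
0 | 1 | 0 | 1 | 0
0 | 1 | 1 | 0 | 0
0 | 1 | 1 | 1 | 1
1 | 0 | 0 | 0 | 0
1 | 0 | 0 | 1 | 1
1 | 0 | 1 | 0 | 1
1 | 0 | 1 | 1 | 0
1 | 1 | 0 | 0 | 1
1 | 1 | 0 | 1 | 0
1 | 1 | 1 | 0 | 0
1 | 1 | 1 | 1 | 1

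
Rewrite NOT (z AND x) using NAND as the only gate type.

(((z NAND x) NAND (z NAND x)) NAND ((z NAND x) NAND (z NAND x)))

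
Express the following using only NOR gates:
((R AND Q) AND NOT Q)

((((R NOR R) NOR (Q NOR Q)) NOR ((R NOR R) NOR (Q NOR Q))) NOR ((Q NOR Q) NOR (Q NOR Q)))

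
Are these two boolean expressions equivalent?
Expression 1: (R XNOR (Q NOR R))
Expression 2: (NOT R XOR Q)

No. Counterexample: with Q=0, R=0, Expression 1 = 0 but Expression 2 = 1.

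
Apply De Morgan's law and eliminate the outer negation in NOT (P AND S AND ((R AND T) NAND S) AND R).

NOT P OR NOT S OR NOT ((R AND T) NAND S) OR NOT R
De Morgan's: NOT(AND of terms) = OR of negations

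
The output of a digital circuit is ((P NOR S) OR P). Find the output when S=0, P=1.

Substituting: ((1 NOR 0) OR 1)
= 1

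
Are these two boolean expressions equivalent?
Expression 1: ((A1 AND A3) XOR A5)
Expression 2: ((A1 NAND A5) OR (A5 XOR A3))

No. Counterexample: with A3=0, A1=0, A5=0, Expression 1 = 0 but Expression 2 = 1.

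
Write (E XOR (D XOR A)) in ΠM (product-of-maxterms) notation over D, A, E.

ΠM(0, 3, 5, 6) = (D OR A OR E) AND (D OR NOT A OR NOT E) AND (NOT D OR A OR NOT E) AND (NOT D OR NOT A OR E)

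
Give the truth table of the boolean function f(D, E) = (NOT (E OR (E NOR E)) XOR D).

D | E | Output
--------------
0 | 0 | 0
0 | 1 | 0
1 | 0 | 1
1 | 1 | 1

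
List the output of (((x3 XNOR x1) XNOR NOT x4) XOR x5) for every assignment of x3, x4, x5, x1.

x3 | x4 | x5 | x1 | Output
--------------------------
0 | 0 | 0 | 0 | 1
0 | 0 | 0 | 1 | 0
0 | 0 | 1 | 0 | 0
0 | 0 | 1 | 1 | 1
0 | 1 | 0 | 0 | 0
0 | 1 | 0 | 1 | 1
0 | 1 | 1 | 0 | 1
0 | 1 | 1 | 1 | 0
1 | 0 | 0 | 0 | 0
1 | 0 | 0 | 1 | 1
1 | 0 | 1 | 0 | 1
1 | 0 | 1 | 1 | 0
1 | 1 | 0 | 0 | 1
1 | 1 | 0 | 1 | 0
1 | 1 | 1 | 0 | 0
1 | 1 | 1 | 1 | 1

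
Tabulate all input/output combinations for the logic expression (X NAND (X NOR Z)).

Z | X | Output
--------------
0 | 0 | 1
0 | 1 | 1
1 | 0 | 1
1 | 1 | 1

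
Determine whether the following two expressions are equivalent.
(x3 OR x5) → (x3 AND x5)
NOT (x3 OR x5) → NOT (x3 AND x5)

No, Inverse is not equivalent to original (counterexample: x3=0, x5=1)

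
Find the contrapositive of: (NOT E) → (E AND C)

Contrapositive: NOT (E AND C) → E
Note: A statement and its contrapositive are logically equivalent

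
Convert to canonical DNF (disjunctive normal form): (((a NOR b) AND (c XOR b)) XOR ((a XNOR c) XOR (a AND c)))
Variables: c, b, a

(NOT c AND NOT b AND NOT a) OR (NOT c AND b AND NOT a) OR (c AND NOT b AND NOT a)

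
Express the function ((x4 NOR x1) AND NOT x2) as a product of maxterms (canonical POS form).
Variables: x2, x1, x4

ΠM(1, 2, 3, 4, 5, 6, 7) = (x2 OR x1 OR NOT x4) AND (x2 OR NOT x1 OR x4) AND (x2 OR NOT x1 OR NOT x4) AND (NOT x2 OR x1 OR x4) AND (NOT x2 OR x1 OR NOT x4) AND (NOT x2 OR NOT x1 OR x4) AND (NOT x2 OR NOT x1 OR NOT x4)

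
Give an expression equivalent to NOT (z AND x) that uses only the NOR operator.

(((z NOR z) NOR (x NOR x)) NOR ((z NOR z) NOR (x NOR x)))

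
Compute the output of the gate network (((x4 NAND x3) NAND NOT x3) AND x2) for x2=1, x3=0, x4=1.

Substituting: (((1 NAND 0) NAND NOT 0) AND 1)
= 0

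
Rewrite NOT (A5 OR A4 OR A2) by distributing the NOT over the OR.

NOT A5 AND NOT A4 AND NOT A2
De Morgan's: NOT(OR of terms) = AND of negations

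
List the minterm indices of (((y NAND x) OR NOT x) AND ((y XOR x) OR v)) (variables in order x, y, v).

Σm(1, 2, 3, 4, 5) = (NOT x AND NOT y AND v) OR (NOT x AND y AND NOT v) OR (NOT x AND y AND v) OR (x AND NOT y AND NOT v) OR (x AND NOT y AND v)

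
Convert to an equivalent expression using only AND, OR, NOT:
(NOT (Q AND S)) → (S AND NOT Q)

(Q AND S) OR (S AND NOT Q)
(Implication elimination: A → B = NOT A OR B)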